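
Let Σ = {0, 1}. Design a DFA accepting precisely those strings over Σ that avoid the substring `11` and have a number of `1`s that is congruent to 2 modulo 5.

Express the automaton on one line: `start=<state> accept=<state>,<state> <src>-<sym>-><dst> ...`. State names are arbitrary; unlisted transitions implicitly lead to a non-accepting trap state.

Build one automaton per condition and run them in lockstep. The first has 3 states tracking partial matches of the forbidden pattern `11`; the second has 5 states tracking the count of `1`s modulo 5. A product state is a pair (one from each), accepting exactly when both do. After merging equivalent states the machine shrinks.
11 states suffice.
          0    1  
>  S0     S0   S1 
   S1     S2   S3 
   S2     S2   S4 
   S3     S3   S3 
 * S4     S5   S3 
 * S5     S5   S6 
   S6     S7   S3 
   S7     S7   S8 
   S8     S9   S3 
   S9     S9  S10 
   S10    S0   S3 
(> = start, * = accepting)

start=S0 accept=S4,S5 S0-0->S0 S0-1->S1 S1-0->S2 S1-1->S3 S2-0->S2 S2-1->S4 S3-0->S3 S3-1->S3 S4-0->S5 S4-1->S3 S5-0->S5 S5-1->S6 S6-0->S7 S6-1->S3 S7-0->S7 S7-1->S8 S8-0->S9 S8-1->S3 S9-0->S9 S9-1->S10 S10-0->S0 S10-1->S3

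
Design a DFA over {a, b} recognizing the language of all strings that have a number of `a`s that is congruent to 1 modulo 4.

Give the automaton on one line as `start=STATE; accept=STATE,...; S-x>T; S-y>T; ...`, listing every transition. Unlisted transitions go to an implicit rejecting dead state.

Keep the running count of `a`s modulo 4: each `a` advances along the cycle S0 → S1 → S2 → S3 → S0 while other symbols loop. Accept at S1.
With 4 states:
        a   b  
>  S0   S1  S0 
 * S1   S2  S1 
   S2   S3  S2 
   S3   S0  S3 
(> = start, * = accepting)

start=S0; accept=S1; S0-a>S1; S0-b>S0; S1-a>S2; S1-b>S1; S2-a>S3; S2-b>S2; S3-a>S0; S3-b>S3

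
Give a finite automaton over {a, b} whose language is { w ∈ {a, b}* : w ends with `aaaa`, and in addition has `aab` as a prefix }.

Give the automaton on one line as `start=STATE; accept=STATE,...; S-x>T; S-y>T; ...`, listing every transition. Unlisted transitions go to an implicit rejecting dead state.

Run two small machines in parallel and take their product. The first has 5 states tracking how much of the suffix `aaaa` has currently been matched; the second has 5 states tracking whether the input so far still matches the prefix `aab`. A product state is a pair (one from each), accepting exactly when both do.
With 13 states:
          a    b  
>  q0     q1   q2 
   q1     q3   q2 
   q2     q4   q2 
   q3     q5   q6 
   q4     q7   q2 
   q5     q8   q2 
   q6     q9   q6 
   q7     q5   q2 
   q8     q8   q2 
   q9    q10   q6 
   q10   q11   q6 
   q11   q12   q6 
 * q12   q12   q6 
(> = start, * = accepting)

start=q0; accept=q12; q0-a>q1; q0-b>q2; q1-a>q3; q1-b>q2; q2-a>q4; q2-b>q2; q3-a>q5; q3-b>q6; q4-a>q7; q4-b>q2; q5-a>q8; q5-b>q2; q6-a>q9; q6-b>q6; q7-a>q5; q7-b>q2; q8-a>q8; q8-b>q2; q9-a>q10; q9-b>q6; q10-a>q11; q10-b>q6; q11-a>q12; q11-b>q6; q12-a>q12; q12-b>q6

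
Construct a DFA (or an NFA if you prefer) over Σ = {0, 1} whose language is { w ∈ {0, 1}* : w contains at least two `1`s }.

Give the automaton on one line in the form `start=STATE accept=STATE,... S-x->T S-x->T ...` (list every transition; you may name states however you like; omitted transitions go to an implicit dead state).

start=s0 accept=s2,s3 s0-0->s0 s0-1->s1 s1-0->s1 s1-1->s2 s2-0->s2 s2-1->s3 s3-0->s3 s3-1->s3

Count `1`s, saturating at 3: states s0 through s2 mean 0 through 2 `1`s seen; s3 means more than 2. Each `1` increments (capped at s3); other symbols loop. Accept from {s2, s3}.
A 4-state machine:
        0   1  
>  s0   s0  s1 
   s1   s1  s2 
 * s2   s2  s3 
 * s3   s3  s3 
(> = start, * = accepting)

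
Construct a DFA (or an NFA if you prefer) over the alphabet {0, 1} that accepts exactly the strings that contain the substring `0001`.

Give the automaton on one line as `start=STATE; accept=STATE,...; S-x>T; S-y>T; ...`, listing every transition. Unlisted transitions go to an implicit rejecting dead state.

States A..D record the length of the longest prefix of `0001` that matches the current input suffix. Reaching E means `0001` has been seen, and we stay there forever. Accept from E.
       0  1 
>  A   B  A 
   B   C  A 
   C   D  A 
   D   D  E 
 * E   E  E 
(> = start, * = accepting)

start=A; accept=E; A-0>B; A-1>A; B-0>C; B-1>A; C-0>D; C-1>A; D-0>D; D-1>E; E-0>E; E-1>E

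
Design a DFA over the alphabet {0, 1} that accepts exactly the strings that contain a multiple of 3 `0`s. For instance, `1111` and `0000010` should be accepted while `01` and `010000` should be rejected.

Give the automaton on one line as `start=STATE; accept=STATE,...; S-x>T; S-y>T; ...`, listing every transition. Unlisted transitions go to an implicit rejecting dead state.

start=S0; accept=S0; S0-0>S1; S0-1>S0; S1-0>S2; S1-1>S1; S2-0>S0; S2-1>S2

Keep the running count of `0`s modulo 3: each `0` advances along the cycle S0 → S1 → S2 → S0 while other symbols loop. Accept at S0.
        0   1  
>* S0   S1  S0 
   S1   S2  S1 
   S2   S0  S2 
(> = start, * = accepting)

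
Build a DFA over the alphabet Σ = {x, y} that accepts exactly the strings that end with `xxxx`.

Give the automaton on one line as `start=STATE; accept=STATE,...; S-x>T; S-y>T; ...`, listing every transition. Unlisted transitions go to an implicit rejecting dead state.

start=A; accept=E; A-x>B; A-y>A; B-x>C; B-y>A; C-x>D; C-y>A; D-x>E; D-y>A; E-x>E; E-y>A

Remember how much of `xxxx` the current input suffix matches. State A means no match yet; B means the last symbol is `x`; C means the last 2 symbols are `xx`; D means the last 3 symbols are `xxx`; E means the last 4 symbols are `xxxx`. Only E accepts. On a mismatch, fall back to the longest proper suffix that is still a prefix of `xxxx`.
With 5 states:
       x  y 
>  A   B  A 
   B   C  A 
   C   D  A 
   D   E  A 
 * E   E  A 
(> = start, * = accepting)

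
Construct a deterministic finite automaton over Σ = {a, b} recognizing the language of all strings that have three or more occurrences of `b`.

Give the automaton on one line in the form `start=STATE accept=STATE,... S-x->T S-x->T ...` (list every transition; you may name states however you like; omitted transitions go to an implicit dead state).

Count `b`s, saturating at 4: states S0 through S3 mean 0 through 3 `b`s seen; S4 means more than 3. Each `b` increments (capped at S4); other symbols loop. Accept from {S3, S4}.
A 5-state machine:
        a   b  
>  S0   S0  S1 
   S1   S1  S2 
   S2   S2  S3 
 * S3   S3  S4 
 * S4   S4  S4 
(> = start, * = accepting)

start=S0 accept=S3,S4 S0-a->S0 S0-b->S1 S1-a->S1 S1-b->S2 S2-a->S2 S2-b->S3 S3-a->S3 S3-b->S4 S4-a->S4 S4-b->S4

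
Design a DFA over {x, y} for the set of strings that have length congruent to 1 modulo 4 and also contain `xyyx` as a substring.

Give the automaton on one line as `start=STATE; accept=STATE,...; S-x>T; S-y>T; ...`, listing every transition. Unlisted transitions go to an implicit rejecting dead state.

start=s0; accept=s16; s0-x>s1; s0-y>s2; s1-x>s3; s1-y>s4; s2-x>s3; s2-y>s5; s3-x>s6; s3-y>s7; s4-x>s6; s4-y>s8; s5-x>s6; s5-y>s9; s6-x>s10; s6-y>s11; s7-x>s10; s7-y>s12; s8-x>s13; s8-y>s0; s9-x>s10; s9-y>s0; s10-x>s1; s10-y>s14; s11-x>s1; s11-y>s15; s12-x>s16; s12-y>s2; s13-x>s16; s13-y>s16; s14-x>s3; s14-y>s17; s15-x>s18; s15-y>s5; s16-x>s18; s16-y>s18; s17-x>s19; s17-y>s9; s18-x>s19; s18-y>s19; s19-x>s13; s19-y>s13

Build one automaton per condition and run them in lockstep. The first has 4 states tracking the input length modulo 4; the second has 5 states tracking whether and how much of `xyyx` has been seen. A product state is a pair (one from each), accepting exactly when both do.
20 states suffice.
          x    y  
>  s0     s1   s2 
   s1     s3   s4 
   s2     s3   s5 
   s3     s6   s7 
   s4     s6   s8 
   s5     s6   s9 
   s6    s10  s11 
   s7    s10  s12 
   s8    s13   s0 
   s9    s10   s0 
   s10    s1  s14 
   s11    s1  s15 
   s12   s16   s2 
   s13   s16  s16 
   s14    s3  s17 
   s15   s18   s5 
 * s16   s18  s18 
   s17   s19   s9 
   s18   s19  s19 
   s19   s13  s13 
(> = start, * = accepting)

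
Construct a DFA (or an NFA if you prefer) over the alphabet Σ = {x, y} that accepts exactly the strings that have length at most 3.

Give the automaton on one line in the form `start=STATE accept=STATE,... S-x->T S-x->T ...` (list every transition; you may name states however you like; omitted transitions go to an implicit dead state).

Count input length up to 4: every symbol moves from q0 toward q4, which means 'more than 3' and absorbs. Accept from {q0, q1, q2, q3}.
5 states suffice.
        x   y  
>* q0   q1  q1 
 * q1   q2  q2 
 * q2   q3  q3 
 * q3   q4  q4 
   q4   q4  q4 
(> = start, * = accepting)

start=q0 accept=q0,q1,q2,q3 q0-x->q1 q0-y->q1 q1-x->q2 q1-y->q2 q2-x->q3 q2-y->q3 q3-x->q4 q3-y->q4 q4-x->q4 q4-y->q4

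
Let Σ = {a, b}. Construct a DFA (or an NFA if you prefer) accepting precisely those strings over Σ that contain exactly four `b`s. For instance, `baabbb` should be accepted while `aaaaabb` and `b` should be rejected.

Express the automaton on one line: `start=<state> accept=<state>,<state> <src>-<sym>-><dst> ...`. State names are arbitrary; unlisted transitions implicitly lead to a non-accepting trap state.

Only the number of `b`s matters, and only up to 5. Make a chain q0 → q1 → q2 → q3 → q4 → q5 advanced by each `b` (with q5 absorbing); every other symbol self-loops. The accepting set is {q4}.
        a   b  
>  q0   q0  q1 
   q1   q1  q2 
   q2   q2  q3 
   q3   q3  q4 
 * q4   q4  q5 
   q5   q5  q5 
(> = start, * = accepting)

start=q0 accept=q4 q0-a->q0 q0-b->q1 q1-a->q1 q1-b->q2 q2-a->q2 q2-b->q3 q3-a->q3 q3-b->q4 q4-a->q4 q4-b->q5 q5-a->q5 q5-b->q5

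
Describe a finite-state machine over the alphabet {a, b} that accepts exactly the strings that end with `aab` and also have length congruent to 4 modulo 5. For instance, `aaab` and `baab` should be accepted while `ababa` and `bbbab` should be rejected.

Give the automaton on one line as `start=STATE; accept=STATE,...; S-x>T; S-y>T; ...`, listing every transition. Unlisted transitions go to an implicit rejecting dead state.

Handle the two conditions separately and then intersect. One (4 states) tracks how much of the suffix `aab` has currently been matched; the other (5 states) tracks the input length modulo 5. Each combined state is a pair, one component from each; accept when both components accept. After merging equivalent states the machine shrinks.
With 8 states:
        a   b  
>  s0   s1  s1 
   s1   s2  s3 
   s2   s4  s5 
   s3   s5  s5 
   s4   s6  s7 
   s5   s6  s6 
   s6   s0  s0 
 * s7   s0  s0 
(> = start, * = accepting)

start=s0; accept=s7; s0-a>s1; s0-b>s1; s1-a>s2; s1-b>s3; s2-a>s4; s2-b>s5; s3-a>s5; s3-b>s5; s4-a>s6; s4-b>s7; s5-a>s6; s5-b>s6; s6-a>s0; s6-b>s0; s7-a>s0; s7-b>s0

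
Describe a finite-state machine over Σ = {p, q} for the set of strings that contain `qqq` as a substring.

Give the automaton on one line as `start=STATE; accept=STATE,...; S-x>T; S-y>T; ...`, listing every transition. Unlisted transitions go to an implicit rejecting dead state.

start=S0; accept=S3; S0-p>S0; S0-q>S1; S1-p>S0; S1-q>S2; S2-p>S0; S2-q>S3; S3-p>S3; S3-q>S3

Track how much of `qqq` has been matched so far: state S0 is no progress, S3 is the absorbing accept state reached once `qqq` has occurred. Intermediate states record partial matches; on a mismatch, fall back to the longest reusable overlap.
A 4-state machine:
        p   q  
>  S0   S0  S1 
   S1   S0  S2 
   S2   S0  S3 
 * S3   S3  S3 
(> = start, * = accepting)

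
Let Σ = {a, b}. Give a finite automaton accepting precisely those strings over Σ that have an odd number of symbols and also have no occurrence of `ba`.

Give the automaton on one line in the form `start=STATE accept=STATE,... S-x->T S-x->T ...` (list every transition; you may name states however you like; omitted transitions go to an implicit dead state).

Handle the two conditions separately and then intersect. One (2 states) tracks the input length modulo 2; the other (3 states) tracks partial matches of the forbidden pattern `ba`. Each combined state is a pair, one component from each; accept when both components accept.
        a   b  
>  S0   S1  S2 
 * S1   S0  S3 
 * S2   S4  S3 
   S3   S5  S2 
   S4   S5  S5 
   S5   S4  S4 
(> = start, * = accepting)

start=S0 accept=S1,S2 S0-a->S1 S0-b->S2 S1-a->S0 S1-b->S3 S2-a->S4 S2-b->S3 S3-a->S5 S3-b->S2 S4-a->S5 S4-b->S5 S5-a->S4 S5-b->S4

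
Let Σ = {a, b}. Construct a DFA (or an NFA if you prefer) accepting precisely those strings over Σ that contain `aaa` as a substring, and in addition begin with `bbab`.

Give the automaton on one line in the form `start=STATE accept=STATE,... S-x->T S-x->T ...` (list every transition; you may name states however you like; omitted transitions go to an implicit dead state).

start=q0 accept=q8 q0-a->q1 q0-b->q2 q1-a->q1 q1-b->q1 q2-a->q1 q2-b->q3 q3-a->q4 q3-b->q1 q4-a->q1 q4-b->q5 q5-a->q6 q5-b->q5 q6-a->q7 q6-b->q5 q7-a->q8 q7-b->q5 q8-a->q8 q8-b->q8

Build one automaton per condition and run them in lockstep. One (4 states) tracks whether and how much of `aaa` has been seen; the other (6 states) tracks whether the input so far still matches the prefix `bbab`. Each combined state is a pair, one component from each; accept when both components accept. Equivalent product states are then merged.
A 9-state machine:
        a   b  
>  q0   q1  q2 
   q1   q1  q1 
   q2   q1  q3 
   q3   q4  q1 
   q4   q1  q5 
   q5   q6  q5 
   q6   q7  q5 
   q7   q8  q5 
 * q8   q8  q8 
(> = start, * = accepting)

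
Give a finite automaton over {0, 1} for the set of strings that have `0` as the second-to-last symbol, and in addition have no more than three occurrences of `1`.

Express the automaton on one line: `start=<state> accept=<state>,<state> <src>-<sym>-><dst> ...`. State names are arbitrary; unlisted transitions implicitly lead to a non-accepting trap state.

start=q0 accept=q3,q4,q7,q8,q11,q12,q15 q0-0->q1 q0-1->q2 q1-0->q3 q1-1->q4 q2-0->q5 q2-1->q6 q3-0->q3 q3-1->q4 q4-0->q5 q4-1->q6 q5-0->q7 q5-1->q8 q6-0->q9 q6-1->q10 q7-0->q7 q7-1->q8 q8-0->q9 q8-1->q10 q9-0->q11 q9-1->q12 q10-0->q13 q10-1->q14 q11-0->q11 q11-1->q12 q12-0->q13 q12-1->q14 q13-0->q15 q13-1->q16 q14-0->q17 q14-1->q14 q15-0->q15 q15-1->q16 q16-0->q17 q16-1->q14 q17-0->q18 q17-1->q16 q18-0->q18 q18-1->q16

Run two small machines in parallel and take their product. The first has 7 states tracking the last 2 symbols read; the second has 5 states tracking the count of `1`s, saturating at 4. A product state is a pair (one from each), accepting exactly when both do.
A 19-state machine:
          0    1  
>  q0     q1   q2 
   q1     q3   q4 
   q2     q5   q6 
 * q3     q3   q4 
 * q4     q5   q6 
   q5     q7   q8 
   q6     q9  q10 
 * q7     q7   q8 
 * q8     q9  q10 
   q9    q11  q12 
   q10   q13  q14 
 * q11   q11  q12 
 * q12   q13  q14 
   q13   q15  q16 
   q14   q17  q14 
 * q15   q15  q16 
   q16   q17  q14 
   q17   q18  q16 
   q18   q18  q16 
(> = start, * = accepting)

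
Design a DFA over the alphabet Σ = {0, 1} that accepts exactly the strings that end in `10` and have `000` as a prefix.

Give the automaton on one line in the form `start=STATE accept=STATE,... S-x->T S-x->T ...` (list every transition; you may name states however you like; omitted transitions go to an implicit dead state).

start=A accept=G A-0->B A-1->C B-0->D B-1->C C-0->C C-1->C D-0->E D-1->C E-0->E E-1->F F-0->G F-1->F G-0->E G-1->F

Run two small machines in parallel and take their product. One (3 states) tracks how much of the suffix `10` has currently been matched; the other (5 states) tracks whether the input so far still matches the prefix `000`. Each combined state is a pair, one component from each; accept when both components accept. Minimizing collapses redundant product states.
A 7-state machine:
       0  1 
>  A   B  C 
   B   D  C 
   C   C  C 
   D   E  C 
   E   E  F 
   F   G  F 
 * G   E  F 
(> = start, * = accepting)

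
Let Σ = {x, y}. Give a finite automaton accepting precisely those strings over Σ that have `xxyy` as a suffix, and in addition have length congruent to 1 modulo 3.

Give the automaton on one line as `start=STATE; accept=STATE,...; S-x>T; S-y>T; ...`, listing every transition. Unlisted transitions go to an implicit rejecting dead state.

start=s0; accept=s11; s0-x>s1; s0-y>s2; s1-x>s3; s1-y>s4; s2-x>s5; s2-y>s4; s3-x>s6; s3-y>s7; s4-x>s8; s4-y>s0; s5-x>s6; s5-y>s0; s6-x>s9; s6-y>s10; s7-x>s1; s7-y>s11; s8-x>s9; s8-y>s2; s9-x>s3; s9-y>s12; s10-x>s5; s10-y>s13; s11-x>s5; s11-y>s4; s12-x>s8; s12-y>s14; s13-x>s8; s13-y>s0; s14-x>s1; s14-y>s2

Run two small machines in parallel and take their product. One (5 states) tracks how much of the suffix `xxyy` has currently been matched; the other (3 states) tracks the input length modulo 3. Each combined state is a pair, one component from each; accept when both components accept.
With 15 states:
          x    y  
>  s0     s1   s2 
   s1     s3   s4 
   s2     s5   s4 
   s3     s6   s7 
   s4     s8   s0 
   s5     s6   s0 
   s6     s9  s10 
   s7     s1  s11 
   s8     s9   s2 
   s9     s3  s12 
   s10    s5  s13 
 * s11    s5   s4 
   s12    s8  s14 
   s13    s8   s0 
   s14    s1   s2 
(> = start, * = accepting)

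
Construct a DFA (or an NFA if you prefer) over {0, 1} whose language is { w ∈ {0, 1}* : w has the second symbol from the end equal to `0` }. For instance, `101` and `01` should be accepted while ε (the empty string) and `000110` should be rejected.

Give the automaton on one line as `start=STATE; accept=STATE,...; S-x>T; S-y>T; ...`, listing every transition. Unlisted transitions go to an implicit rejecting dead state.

A DFA must remember the last 2 symbols (since which symbol is second-to-last isn't known until the input ends). Use one state per possible window of the last ≤2 symbols; accept from those whose window starts with `0`.
With 7 states:
        0   1  
>  s0   s1  s2 
   s1   s3  s4 
   s2   s5  s6 
 * s3   s3  s4 
 * s4   s5  s6 
   s5   s3  s4 
   s6   s5  s6 
(> = start, * = accepting)

start=s0; accept=s3,s4; s0-0>s1; s0-1>s2; s1-0>s3; s1-1>s4; s2-0>s5; s2-1>s6; s3-0>s3; s3-1>s4; s4-0>s5; s4-1>s6; s5-0>s3; s5-1>s4; s6-0>s5; s6-1>s6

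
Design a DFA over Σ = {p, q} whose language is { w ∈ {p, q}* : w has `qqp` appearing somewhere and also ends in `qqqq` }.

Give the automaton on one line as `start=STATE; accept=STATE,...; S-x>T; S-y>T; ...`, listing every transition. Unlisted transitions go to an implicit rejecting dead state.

Run two small machines in parallel and take their product. One (4 states) tracks whether and how much of `qqp` has been seen; the other (5 states) tracks how much of the suffix `qqqq` has currently been matched. Each combined state is a pair, one component from each; accept when both components accept. Minimizing collapses redundant product states.
An 8-state machine:
       p  q 
>  A   A  B 
   B   A  C 
   C   D  C 
   D   D  E 
   E   D  F 
   F   D  G 
   G   D  H 
 * H   D  H 
(> = start, * = accepting)

start=A; accept=H; A-p>A; A-q>B; B-p>A; B-q>C; C-p>D; C-q>C; D-p>D; D-q>E; E-p>D; E-q>F; F-p>D; F-q>G; G-p>D; G-q>H; H-p>D; H-q>H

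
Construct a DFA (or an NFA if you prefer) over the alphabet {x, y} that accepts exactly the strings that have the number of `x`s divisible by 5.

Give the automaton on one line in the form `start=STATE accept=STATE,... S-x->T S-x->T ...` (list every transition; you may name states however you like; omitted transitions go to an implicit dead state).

start=S0 accept=S0 S0-x->S1 S0-y->S0 S1-x->S2 S1-y->S1 S2-x->S3 S2-y->S2 S3-x->S4 S3-y->S3 S4-x->S0 S4-y->S4

The only thing that matters is how many `x`s have appeared, reduced mod 5. Use one state per residue: S0 for 0, …, S4 for 4. Reading `x` moves to the next residue; anything else stays put. S0 is accepting.
With 5 states:
        x   y  
>* S0   S1  S0 
   S1   S2  S1 
   S2   S3  S2 
   S3   S4  S3 
   S4   S0  S4 
(> = start, * = accepting)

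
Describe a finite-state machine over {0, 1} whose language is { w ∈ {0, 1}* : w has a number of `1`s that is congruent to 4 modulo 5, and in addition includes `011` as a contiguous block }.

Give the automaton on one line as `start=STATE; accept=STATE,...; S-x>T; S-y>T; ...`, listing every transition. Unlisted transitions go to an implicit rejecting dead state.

start=A; accept=O; A-0>B; A-1>C; B-0>B; B-1>D; C-0>E; C-1>F; D-0>E; D-1>G; E-0>E; E-1>H; F-0>I; F-1>J; G-0>G; G-1>K; H-0>I; H-1>K; I-0>I; I-1>L; J-0>M; J-1>N; K-0>K; K-1>O; L-0>M; L-1>O; M-0>M; M-1>P; N-0>Q; N-1>A; O-0>O; O-1>R; P-0>Q; P-1>R; Q-0>Q; Q-1>S; R-0>R; R-1>T; S-0>B; S-1>T; T-0>T; T-1>G

Handle the two conditions separately and then intersect. One (5 states) tracks the count of `1`s modulo 5; the other (4 states) tracks whether and how much of `011` has been seen. Each combined state is a pair, one component from each; accept when both components accept.
       0  1 
>  A   B  C 
   B   B  D 
   C   E  F 
   D   E  G 
   E   E  H 
   F   I  J 
   G   G  K 
   H   I  K 
   I   I  L 
   J   M  N 
   K   K  O 
   L   M  O 
   M   M  P 
   N   Q  A 
 * O   O  R 
   P   Q  R 
   Q   Q  S 
   R   R  T 
   S   B  T 
   T   T  G 
(> = start, * = accepting)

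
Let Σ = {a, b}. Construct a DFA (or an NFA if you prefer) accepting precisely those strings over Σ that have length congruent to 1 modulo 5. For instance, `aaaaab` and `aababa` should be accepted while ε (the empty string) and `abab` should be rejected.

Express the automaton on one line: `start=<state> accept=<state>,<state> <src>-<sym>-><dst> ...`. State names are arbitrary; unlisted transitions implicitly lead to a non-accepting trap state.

Count input length modulo 5: every symbol advances one step around the cycle S0 → S1 → S2 → S3 → S4 → S0. Accept at S1.
        a   b  
>  S0   S1  S1 
 * S1   S2  S2 
   S2   S3  S3 
   S3   S4  S4 
   S4   S0  S0 
(> = start, * = accepting)

start=S0 accept=S1 S0-a->S1 S0-b->S1 S1-a->S2 S1-b->S2 S2-a->S3 S2-b->S3 S3-a->S4 S3-b->S4 S4-a->S0 S4-b->S0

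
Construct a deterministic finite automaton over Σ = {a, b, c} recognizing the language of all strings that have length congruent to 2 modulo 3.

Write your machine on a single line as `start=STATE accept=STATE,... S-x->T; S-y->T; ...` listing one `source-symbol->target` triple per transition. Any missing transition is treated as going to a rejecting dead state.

Only the length mod 3 matters, so use a 3-cycle: from any state, every input symbol moves to the next state, wrapping q2 back to q0. Mark q2 accepting.
A 3-state machine:
        a   b   c  
>  q0   q1  q1  q1 
   q1   q2  q2  q2 
 * q2   q0  q0  q0 
(> = start, * = accepting)

start=q0; accept=q2; q0-a->q1; q0-b->q1; q0-c->q1; q1-a->q2; q1-b->q2; q1-c->q2; q2-a->q0; q2-b->q0; q2-c->q0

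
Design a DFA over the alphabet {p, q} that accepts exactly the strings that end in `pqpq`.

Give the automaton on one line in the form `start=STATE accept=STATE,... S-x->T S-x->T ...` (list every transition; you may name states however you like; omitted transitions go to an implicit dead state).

start=S0 accept=S4 S0-p->S1 S0-q->S0 S1-p->S1 S1-q->S2 S2-p->S3 S2-q->S0 S3-p->S1 S3-q->S4 S4-p->S3 S4-q->S0

Let each state record the length of the longest suffix of the input read so far that is also a prefix of `pqpq`. S1 means the last symbol is `p`; S2 means the last 2 symbols are `pq`; S3 means the last 3 symbols are `pqp`; S4 means the last 4 symbols are `pqpq`. Accept only at S4, where the string currently ends in `pqpq`.
A 5-state machine:
        p   q  
>  S0   S1  S0 
   S1   S1  S2 
   S2   S3  S0 
   S3   S1  S4 
 * S4   S3  S0 
(> = start, * = accepting)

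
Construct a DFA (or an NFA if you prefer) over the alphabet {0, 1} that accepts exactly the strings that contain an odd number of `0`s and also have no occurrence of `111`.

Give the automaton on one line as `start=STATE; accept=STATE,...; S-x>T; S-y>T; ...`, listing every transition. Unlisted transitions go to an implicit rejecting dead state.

start=S0; accept=S1,S3,S5; S0-0>S1; S0-1>S2; S1-0>S0; S1-1>S3; S2-0>S1; S2-1>S4; S3-0>S0; S3-1>S5; S4-0>S1; S4-1>S6; S5-0>S0; S5-1>S7; S6-0>S7; S6-1>S6; S7-0>S6; S7-1>S7

Run two small machines in parallel and take their product. One (2 states) tracks the count of `0`s modulo 2; the other (4 states) tracks partial matches of the forbidden pattern `111`. Each combined state is a pair, one component from each; accept when both components accept.
        0   1  
>  S0   S1  S2 
 * S1   S0  S3 
   S2   S1  S4 
 * S3   S0  S5 
   S4   S1  S6 
 * S5   S0  S7 
   S6   S7  S6 
   S7   S6  S7 
(> = start, * = accepting)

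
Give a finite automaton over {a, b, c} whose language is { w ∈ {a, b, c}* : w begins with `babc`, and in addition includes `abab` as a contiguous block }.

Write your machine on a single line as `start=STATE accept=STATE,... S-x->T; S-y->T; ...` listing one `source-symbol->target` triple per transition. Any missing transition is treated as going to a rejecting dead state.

start=q0; accept=q13; q0-a->q1; q0-b->q2; q0-c->q3; q1-a->q1; q1-b->q4; q1-c->q3; q2-a->q5; q2-b->q3; q2-c->q3; q3-a->q1; q3-b->q3; q3-c->q3; q4-a->q6; q4-b->q3; q4-c->q3; q5-a->q1; q5-b->q7; q5-c->q3; q6-a->q1; q6-b->q8; q6-c->q3; q7-a->q6; q7-b->q3; q7-c->q9; q8-a->q8; q8-b->q8; q8-c->q8; q9-a->q10; q9-b->q9; q9-c->q9; q10-a->q10; q10-b->q11; q10-c->q9; q11-a->q12; q11-b->q9; q11-c->q9; q12-a->q10; q12-b->q13; q12-c->q9; q13-a->q13; q13-b->q13; q13-c->q13

Run two small machines in parallel and take their product. The first has 6 states tracking whether the input so far still matches the prefix `babc`; the second has 5 states tracking whether and how much of `abab` has been seen. A product state is a pair (one from each), accepting exactly when both do.
          a    b    c  
>  q0     q1   q2   q3 
   q1     q1   q4   q3 
   q2     q5   q3   q3 
   q3     q1   q3   q3 
   q4     q6   q3   q3 
   q5     q1   q7   q3 
   q6     q1   q8   q3 
   q7     q6   q3   q9 
   q8     q8   q8   q8 
   q9    q10   q9   q9 
   q10   q10  q11   q9 
   q11   q12   q9   q9 
   q12   q10  q13   q9 
 * q13   q13  q13  q13 
(> = start, * = accepting)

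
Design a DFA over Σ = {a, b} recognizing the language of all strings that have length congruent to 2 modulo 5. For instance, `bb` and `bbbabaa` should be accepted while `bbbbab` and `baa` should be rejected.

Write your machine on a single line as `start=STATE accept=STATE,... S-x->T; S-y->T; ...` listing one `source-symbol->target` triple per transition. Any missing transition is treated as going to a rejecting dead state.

start=q0; accept=q2; q0-a->q1; q0-b->q1; q1-a->q2; q1-b->q2; q2-a->q3; q2-b->q3; q3-a->q4; q3-b->q4; q4-a->q0; q4-b->q0

Only the length mod 5 matters, so use a 5-cycle: from any state, every input symbol moves to the next state, wrapping q4 back to q0. Mark q2 accepting.
5 states suffice.
        a   b  
>  q0   q1  q1 
   q1   q2  q2 
 * q2   q3  q3 
   q3   q4  q4 
   q4   q0  q0 
(> = start, * = accepting)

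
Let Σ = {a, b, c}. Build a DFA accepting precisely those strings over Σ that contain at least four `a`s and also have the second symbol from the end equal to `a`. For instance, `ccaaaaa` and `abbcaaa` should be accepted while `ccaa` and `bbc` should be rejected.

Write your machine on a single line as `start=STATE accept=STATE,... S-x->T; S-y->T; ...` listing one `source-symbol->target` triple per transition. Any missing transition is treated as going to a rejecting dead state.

start=q0; accept=q4,q6; q0-a->q1; q0-b->q0; q0-c->q0; q1-a->q2; q1-b->q1; q1-c->q1; q2-a->q3; q2-b->q2; q2-c->q2; q3-a->q4; q3-b->q5; q3-c->q5; q4-a->q4; q4-b->q6; q4-c->q6; q5-a->q7; q5-b->q5; q5-c->q5; q6-a->q7; q6-b->q5; q6-c->q5; q7-a->q4; q7-b->q6; q7-c->q6

Run two small machines in parallel and take their product. The first has 6 states tracking the count of `a`s, saturating at 5; the second has 13 states tracking the last 2 symbols read. A product state is a pair (one from each), accepting exactly when both do. After merging equivalent states the machine shrinks.
8 states suffice.
        a   b   c  
>  q0   q1  q0  q0 
   q1   q2  q1  q1 
   q2   q3  q2  q2 
   q3   q4  q5  q5 
 * q4   q4  q6  q6 
   q5   q7  q5  q5 
 * q6   q7  q5  q5 
   q7   q4  q6  q6 
(> = start, * = accepting)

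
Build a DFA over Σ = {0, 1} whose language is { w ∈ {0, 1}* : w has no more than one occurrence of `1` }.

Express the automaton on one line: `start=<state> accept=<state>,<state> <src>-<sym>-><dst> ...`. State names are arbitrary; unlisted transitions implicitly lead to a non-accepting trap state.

start=q0 accept=q0,q1 q0-0->q0 q0-1->q1 q1-0->q1 q1-1->q2 q2-0->q2 q2-1->q2

Count `1`s, saturating at 2: state q0 means no `1` yet, q1 means one `1` seen, q2 means more than one. Each `1` increments (capped at q2); other symbols loop. Accept from {q0, q1}.
A 3-state machine:
        0   1  
>* q0   q0  q1 
 * q1   q1  q2 
   q2   q2  q2 
(> = start, * = accepting)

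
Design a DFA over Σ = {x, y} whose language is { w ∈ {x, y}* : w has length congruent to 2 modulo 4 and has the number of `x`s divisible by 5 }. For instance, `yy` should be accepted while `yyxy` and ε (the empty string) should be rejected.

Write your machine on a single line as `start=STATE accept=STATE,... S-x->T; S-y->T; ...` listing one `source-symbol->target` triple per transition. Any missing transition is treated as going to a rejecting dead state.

start=A; accept=F; A-x->B; A-y->C; B-x->D; B-y->E; C-x->E; C-y->F; D-x->G; D-y->H; E-x->H; E-y->I; F-x->I; F-y->J; G-x->K; G-y->L; H-x->L; H-y->M; I-x->M; I-y->N; J-x->N; J-y->A; K-x->C; K-y->O; L-x->O; L-y->P; M-x->P; M-y->Q; N-x->Q; N-y->B; O-x->F; O-y->R; P-x->R; P-y->S; Q-x->S; Q-y->D; R-x->J; R-y->T; S-x->T; S-y->G; T-x->A; T-y->K

Run two small machines in parallel and take their product. The first has 4 states tracking the input length modulo 4; the second has 5 states tracking the count of `x`s modulo 5. A product state is a pair (one from each), accepting exactly when both do.
       x  y 
>  A   B  C 
   B   D  E 
   C   E  F 
   D   G  H 
   E   H  I 
 * F   I  J 
   G   K  L 
   H   L  M 
   I   M  N 
   J   N  A 
   K   C  O 
   L   O  P 
   M   P  Q 
   N   Q  B 
   O   F  R 
   P   R  S 
   Q   S  D 
   R   J  T 
   S   T  G 
   T   A  K 
(> = start, * = accepting)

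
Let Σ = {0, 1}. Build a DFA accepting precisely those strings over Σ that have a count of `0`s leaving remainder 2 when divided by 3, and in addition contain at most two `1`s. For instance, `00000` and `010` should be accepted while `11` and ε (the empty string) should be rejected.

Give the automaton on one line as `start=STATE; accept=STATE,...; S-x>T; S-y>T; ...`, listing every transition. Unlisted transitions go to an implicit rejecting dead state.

Build one automaton per condition and run them in lockstep. One (3 states) tracks the count of `0`s modulo 3; the other (4 states) tracks the count of `1`s, saturating at 3. Each combined state is a pair, one component from each; accept when both components accept. Minimizing collapses redundant product states.
10 states suffice.
        0   1  
>  q0   q1  q2 
   q1   q3  q4 
   q2   q4  q5 
 * q3   q0  q6 
   q4   q6  q7 
   q5   q7  q8 
 * q6   q2  q9 
   q7   q9  q8 
   q8   q8  q8 
 * q9   q5  q8 
(> = start, * = accepting)

start=q0; accept=q3,q6,q9; q0-0>q1; q0-1>q2; q1-0>q3; q1-1>q4; q2-0>q4; q2-1>q5; q3-0>q0; q3-1>q6; q4-0>q6; q4-1>q7; q5-0>q7; q5-1>q8; q6-0>q2; q6-1>q9; q7-0>q9; q7-1>q8; q8-0>q8; q8-1>q8; q9-0>q5; q9-1>q8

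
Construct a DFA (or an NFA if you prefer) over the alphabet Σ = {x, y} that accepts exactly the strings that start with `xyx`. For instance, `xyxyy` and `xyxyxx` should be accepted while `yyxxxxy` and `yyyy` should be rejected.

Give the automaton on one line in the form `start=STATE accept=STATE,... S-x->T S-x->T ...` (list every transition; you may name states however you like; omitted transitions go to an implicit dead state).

start=q0 accept=q3 q0-x->q1 q0-y->q4 q1-x->q4 q1-y->q2 q2-x->q3 q2-y->q4 q3-x->q3 q3-y->q3 q4-x->q4 q4-y->q4

Check the first 3 symbols one by one: q0 through q2 record how many have matched `xyx` so far; any wrong symbol goes to the dead state q4. After all 3 match we enter the accepting sink q3.
With 5 states:
        x   y  
>  q0   q1  q4 
   q1   q4  q2 
   q2   q3  q4 
 * q3   q3  q3 
   q4   q4  q4 
(> = start, * = accepting)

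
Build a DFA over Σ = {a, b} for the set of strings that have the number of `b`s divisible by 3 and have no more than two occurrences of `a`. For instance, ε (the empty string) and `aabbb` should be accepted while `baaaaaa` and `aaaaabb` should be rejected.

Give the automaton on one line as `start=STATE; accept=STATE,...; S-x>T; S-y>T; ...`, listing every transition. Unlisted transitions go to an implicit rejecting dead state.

start=S0; accept=S0,S1,S3; S0-a>S1; S0-b>S2; S1-a>S3; S1-b>S4; S2-a>S4; S2-b>S5; S3-a>S6; S3-b>S7; S4-a>S7; S4-b>S8; S5-a>S8; S5-b>S0; S6-a>S6; S6-b>S9; S7-a>S9; S7-b>S10; S8-a>S10; S8-b>S1; S9-a>S9; S9-b>S11; S10-a>S11; S10-b>S3; S11-a>S11; S11-b>S6

Handle the two conditions separately and then intersect. One (3 states) tracks the count of `b`s modulo 3; the other (4 states) tracks the count of `a`s, saturating at 3. Each combined state is a pair, one component from each; accept when both components accept.
With 12 states:
          a    b  
>* S0     S1   S2 
 * S1     S3   S4 
   S2     S4   S5 
 * S3     S6   S7 
   S4     S7   S8 
   S5     S8   S0 
   S6     S6   S9 
   S7     S9  S10 
   S8    S10   S1 
   S9     S9  S11 
   S10   S11   S3 
   S11   S11   S6 
(> = start, * = accepting)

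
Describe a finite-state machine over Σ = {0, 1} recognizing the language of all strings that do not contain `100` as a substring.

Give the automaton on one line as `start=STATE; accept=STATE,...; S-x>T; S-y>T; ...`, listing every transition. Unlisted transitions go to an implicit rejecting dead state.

Track partial matches of the forbidden pattern `100`. State q3 is a dead state reached once `100` has occurred; every other state accepts. q0 means no part of `100` is currently matched.
With 4 states:
        0   1  
>* q0   q0  q1 
 * q1   q2  q1 
 * q2   q3  q1 
   q3   q3  q3 
(> = start, * = accepting)

start=q0; accept=q0,q1,q2; q0-0>q0; q0-1>q1; q1-0>q2; q1-1>q1; q2-0>q3; q2-1>q1; q3-0>q3; q3-1>q3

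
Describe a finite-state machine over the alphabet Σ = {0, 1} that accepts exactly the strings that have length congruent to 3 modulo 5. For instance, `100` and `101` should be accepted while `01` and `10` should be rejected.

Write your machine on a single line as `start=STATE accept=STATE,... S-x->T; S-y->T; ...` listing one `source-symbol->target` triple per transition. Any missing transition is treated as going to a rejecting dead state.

Count input length modulo 5: every symbol advances one step around the cycle S0 → S1 → S2 → S3 → S4 → S0. Accept at S3.
With 5 states:
        0   1  
>  S0   S1  S1 
   S1   S2  S2 
   S2   S3  S3 
 * S3   S4  S4 
   S4   S0  S0 
(> = start, * = accepting)

start=S0; accept=S3; S0-0->S1; S0-1->S1; S1-0->S2; S1-1->S2; S2-0->S3; S2-1->S3; S3-0->S4; S3-1->S4; S4-0->S0; S4-1->S0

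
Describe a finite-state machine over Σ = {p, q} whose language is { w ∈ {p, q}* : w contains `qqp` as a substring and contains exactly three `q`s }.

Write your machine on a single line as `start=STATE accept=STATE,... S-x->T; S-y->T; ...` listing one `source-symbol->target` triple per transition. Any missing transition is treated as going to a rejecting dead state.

start=s0; accept=s8; s0-p->s0; s0-q->s1; s1-p->s2; s1-q->s3; s2-p->s2; s2-q->s4; s3-p->s5; s3-q->s6; s4-p->s7; s4-q->s6; s5-p->s5; s5-q->s8; s6-p->s8; s6-q->s7; s7-p->s7; s7-q->s7; s8-p->s8; s8-q->s7

Build one automaton per condition and run them in lockstep. The first has 4 states tracking whether and how much of `qqp` has been seen; the second has 5 states tracking the count of `q`s, saturating at 4. A product state is a pair (one from each), accepting exactly when both do. Minimizing collapses redundant product states.
With 9 states:
        p   q  
>  s0   s0  s1 
   s1   s2  s3 
   s2   s2  s4 
   s3   s5  s6 
   s4   s7  s6 
   s5   s5  s8 
   s6   s8  s7 
   s7   s7  s7 
 * s8   s8  s7 
(> = start, * = accepting)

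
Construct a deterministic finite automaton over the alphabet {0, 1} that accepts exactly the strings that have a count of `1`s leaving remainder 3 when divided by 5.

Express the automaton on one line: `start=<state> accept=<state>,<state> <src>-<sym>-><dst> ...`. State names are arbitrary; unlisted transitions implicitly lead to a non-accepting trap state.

Keep the running count of `1`s modulo 5: each `1` advances along the cycle S0 → S1 → S2 → S3 → S4 → S0 while other symbols loop. Accept at S3.
        0   1  
>  S0   S0  S1 
   S1   S1  S2 
   S2   S2  S3 
 * S3   S3  S4 
   S4   S4  S0 
(> = start, * = accepting)

start=S0 accept=S3 S0-0->S0 S0-1->S1 S1-0->S1 S1-1->S2 S2-0->S2 S2-1->S3 S3-0->S3 S3-1->S4 S4-0->S4 S4-1->S0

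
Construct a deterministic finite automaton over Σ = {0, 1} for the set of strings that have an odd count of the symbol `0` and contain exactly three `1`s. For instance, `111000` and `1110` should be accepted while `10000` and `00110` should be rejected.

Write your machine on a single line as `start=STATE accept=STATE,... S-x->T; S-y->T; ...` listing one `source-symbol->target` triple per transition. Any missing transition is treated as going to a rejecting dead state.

start=S0; accept=S7; S0-0->S1; S0-1->S2; S1-0->S0; S1-1->S3; S2-0->S3; S2-1->S4; S3-0->S2; S3-1->S5; S4-0->S5; S4-1->S6; S5-0->S4; S5-1->S7; S6-0->S7; S6-1->S8; S7-0->S6; S7-1->S8; S8-0->S8; S8-1->S8

Run two small machines in parallel and take their product. One (2 states) tracks the count of `0`s modulo 2; the other (5 states) tracks the count of `1`s, saturating at 4. Each combined state is a pair, one component from each; accept when both components accept. Equivalent product states are then merged.
A 9-state machine:
        0   1  
>  S0   S1  S2 
   S1   S0  S3 
   S2   S3  S4 
   S3   S2  S5 
   S4   S5  S6 
   S5   S4  S7 
   S6   S7  S8 
 * S7   S6  S8 
   S8   S8  S8 
(> = start, * = accepting)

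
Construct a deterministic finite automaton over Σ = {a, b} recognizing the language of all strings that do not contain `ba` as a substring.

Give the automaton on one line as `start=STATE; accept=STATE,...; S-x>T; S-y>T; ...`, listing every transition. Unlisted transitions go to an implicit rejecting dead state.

This is the complement of 'contains `ba`'. Use the same substring-matching states — q0 through q2 holding how much of `ba` has just been matched — but flip the accepting set: everything except the trap q2 accepts.
3 states suffice.
        a   b  
>* q0   q0  q1 
 * q1   q2  q1 
   q2   q2  q2 
(> = start, * = accepting)

start=q0; accept=q0,q1; q0-a>q0; q0-b>q1; q1-a>q2; q1-b>q1; q2-a>q2; q2-b>q2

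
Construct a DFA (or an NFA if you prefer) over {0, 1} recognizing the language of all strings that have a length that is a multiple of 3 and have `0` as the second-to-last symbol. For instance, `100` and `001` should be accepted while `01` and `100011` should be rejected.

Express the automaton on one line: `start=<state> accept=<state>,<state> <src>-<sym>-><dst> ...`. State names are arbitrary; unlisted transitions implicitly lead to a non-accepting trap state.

start=q0 accept=q7,q8 q0-0->q1 q0-1->q2 q1-0->q3 q1-1->q4 q2-0->q5 q2-1->q6 q3-0->q7 q3-1->q8 q4-0->q9 q4-1->q10 q5-0->q7 q5-1->q8 q6-0->q9 q6-1->q10 q7-0->q11 q7-1->q12 q8-0->q13 q8-1->q14 q9-0->q11 q9-1->q12 q10-0->q13 q10-1->q14 q11-0->q3 q11-1->q4 q12-0->q5 q12-1->q6 q13-0->q3 q13-1->q4 q14-0->q5 q14-1->q6

Run two small machines in parallel and take their product. The first has 3 states tracking the input length modulo 3; the second has 7 states tracking the last 2 symbols read. A product state is a pair (one from each), accepting exactly when both do.
A 15-state machine:
          0    1  
>  q0     q1   q2 
   q1     q3   q4 
   q2     q5   q6 
   q3     q7   q8 
   q4     q9  q10 
   q5     q7   q8 
   q6     q9  q10 
 * q7    q11  q12 
 * q8    q13  q14 
   q9    q11  q12 
   q10   q13  q14 
   q11    q3   q4 
   q12    q5   q6 
   q13    q3   q4 
   q14    q5   q6 
(> = start, * = accepting)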